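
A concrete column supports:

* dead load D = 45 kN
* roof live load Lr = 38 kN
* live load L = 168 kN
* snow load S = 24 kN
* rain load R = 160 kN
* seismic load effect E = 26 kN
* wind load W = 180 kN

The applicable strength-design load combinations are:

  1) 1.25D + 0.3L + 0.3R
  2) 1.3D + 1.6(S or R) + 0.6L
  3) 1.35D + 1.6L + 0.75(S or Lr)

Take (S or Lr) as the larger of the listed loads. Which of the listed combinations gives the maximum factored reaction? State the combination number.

Combination 2

(S or R) → R = 160 kN; (S or Lr) → Lr = 38 kN.
1) 1.25(45) + 0.3(168) + 0.3(160) = 56.25 + 50.40 + 48.00 = 154.65
2) 1.3(45) + 1.6(160) + 0.6(168) = 58.50 + 256.00 + 100.80 = 415.30
3) 1.35(45) + 1.6(168) + 0.75(38) = 60.75 + 268.80 + 28.50 = 358.05
The largest value is 415.30 kN from combination 2.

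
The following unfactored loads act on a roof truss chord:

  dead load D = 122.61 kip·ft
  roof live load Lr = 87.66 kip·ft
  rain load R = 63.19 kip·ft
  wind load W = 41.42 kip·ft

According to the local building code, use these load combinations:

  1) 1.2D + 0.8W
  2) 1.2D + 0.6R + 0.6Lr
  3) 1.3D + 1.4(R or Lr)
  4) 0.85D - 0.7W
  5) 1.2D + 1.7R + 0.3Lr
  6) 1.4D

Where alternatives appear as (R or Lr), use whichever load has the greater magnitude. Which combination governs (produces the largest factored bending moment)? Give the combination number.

(R or Lr) → Lr = 87.66 kip·ft.
1) 1.2(122.61) + 0.8(41.42) = 147.13 + 33.14 = 180.27
2) 1.2(122.61) + 0.6(63.19) + 0.6(87.66) = 147.13 + 37.91 + 52.60 = 237.64
3) 1.3(122.61) + 1.4(87.66) = 282.12
4) 0.85(122.61) - 0.7(41.42) = 75.22
5) 1.2(122.61) + 1.7(63.19) + 0.3(87.66) = 147.13 + 107.42 + 26.30 = 280.85
6) 1.4(122.61) = 171.65
The largest value is 282.12 kip·ft from combination 3.

Combination 3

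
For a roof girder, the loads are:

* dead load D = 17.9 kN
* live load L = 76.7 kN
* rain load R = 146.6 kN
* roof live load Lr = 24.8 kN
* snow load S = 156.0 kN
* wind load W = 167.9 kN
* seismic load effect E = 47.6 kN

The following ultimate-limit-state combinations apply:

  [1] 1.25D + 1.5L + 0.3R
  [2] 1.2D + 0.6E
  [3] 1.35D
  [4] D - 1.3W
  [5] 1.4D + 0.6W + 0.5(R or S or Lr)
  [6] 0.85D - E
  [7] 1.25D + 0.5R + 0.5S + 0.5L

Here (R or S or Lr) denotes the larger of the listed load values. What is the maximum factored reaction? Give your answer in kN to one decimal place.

(R or S or Lr) → S = 156.0 kN.
[1] 1.25(17.9) + 1.5(76.7) + 0.3(146.6) = 181.4
[2] 1.2(17.9) + 0.6(47.6) = 50.0
[3] 1.35(17.9) = 24.2
[4] 1.0(17.9) - 1.3(167.9) = 17.9 - 218.3 = -200.4
[5] 1.4(17.9) + 0.6(167.9) + 0.5(156.0) = 25.1 + 100.7 + 78.0 = 203.8
[6] 0.85(17.9) - 1.0(47.6) = 15.2 - 47.6 = -32.4
[7] 1.25(17.9) + 0.5(146.6) + 0.5(156.0) + 0.5(76.7) = 212.0
Combination 7 governs: V_u = 212.0 kN.

212.0 kN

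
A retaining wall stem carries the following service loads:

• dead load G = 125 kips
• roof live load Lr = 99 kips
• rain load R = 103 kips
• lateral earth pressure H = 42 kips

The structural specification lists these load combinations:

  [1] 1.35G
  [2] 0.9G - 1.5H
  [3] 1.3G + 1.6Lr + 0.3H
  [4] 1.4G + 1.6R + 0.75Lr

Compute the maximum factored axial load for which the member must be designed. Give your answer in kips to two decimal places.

414.05 kips

[1] 1.35(125) = 168.75
[2] 0.9(125) - 1.5(42) = 112.50 - 63.00 = 49.50
[3] 1.3(125) + 1.6(99) + 0.3(42) = 162.50 + 158.40 + 12.60 = 333.50
[4] 1.4(125) + 1.6(103) + 0.75(99) = 175.00 + 164.80 + 74.25 = 414.05
Combination 4 governs: P_u = 414.05 kips.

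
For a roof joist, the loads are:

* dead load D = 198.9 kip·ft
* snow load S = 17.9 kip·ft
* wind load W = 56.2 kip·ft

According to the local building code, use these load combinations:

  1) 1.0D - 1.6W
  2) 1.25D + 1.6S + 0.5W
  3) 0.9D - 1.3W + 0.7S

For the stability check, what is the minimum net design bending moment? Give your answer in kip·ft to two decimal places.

108.98 kip·ft

1) 1.0(198.9) - 1.6(56.2) = 198.90 - 89.92 = 108.98
2) 1.25(198.9) + 1.6(17.9) + 0.5(56.2) = 248.63 + 28.64 + 28.10 = 305.37
3) 0.9(198.9) - 1.3(56.2) + 0.7(17.9) = 179.01 - 73.06 + 12.53 = 118.48
Combination 1 gives the minimum: 108.98 kip·ft.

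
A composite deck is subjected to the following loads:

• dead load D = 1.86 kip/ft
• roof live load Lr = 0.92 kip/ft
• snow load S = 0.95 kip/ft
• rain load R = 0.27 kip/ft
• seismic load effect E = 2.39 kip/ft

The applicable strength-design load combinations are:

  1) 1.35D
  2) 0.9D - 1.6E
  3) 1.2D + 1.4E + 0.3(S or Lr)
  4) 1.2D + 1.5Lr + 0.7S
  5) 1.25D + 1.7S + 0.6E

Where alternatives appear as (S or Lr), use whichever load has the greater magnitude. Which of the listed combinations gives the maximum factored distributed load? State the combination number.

(S or Lr) → S = 0.95 kip/ft.
1) 1.35(1.86) = 2.51
2) 0.9(1.86) - 1.6(2.39) = 1.67 - 3.82 = -2.15
3) 1.2(1.86) + 1.4(2.39) + 0.3(0.95) = 5.86
4) 1.2(1.86) + 1.5(0.92) + 0.7(0.95) = 2.23 + 1.38 + 0.67 = 4.28
5) 1.25(1.86) + 1.7(0.95) + 0.6(2.39) = 5.37
The largest value is 5.86 kip/ft from combination 3.

Combination 3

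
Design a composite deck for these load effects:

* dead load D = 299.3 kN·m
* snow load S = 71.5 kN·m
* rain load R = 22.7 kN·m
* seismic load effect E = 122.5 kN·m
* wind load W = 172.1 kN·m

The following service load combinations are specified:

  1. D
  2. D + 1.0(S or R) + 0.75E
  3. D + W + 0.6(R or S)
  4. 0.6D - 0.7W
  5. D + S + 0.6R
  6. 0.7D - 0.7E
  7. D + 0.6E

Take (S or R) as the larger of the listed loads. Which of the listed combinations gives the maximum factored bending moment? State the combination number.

(S or R) → S = 71.5 kN·m; (R or S) → S = 71.5 kN·m.
1. 1.0(299.3) = 299.3
2. 1.0(299.3) + 1.0(71.5) + 0.75(122.5) = 299.3 + 71.5 + 91.9 = 462.7
3. 1.0(299.3) + 1.0(172.1) + 0.6(71.5) = 299.3 + 172.1 + 42.9 = 514.3
4. 0.6(299.3) - 0.7(172.1) = 179.6 - 120.5 = 59.1
5. 1.0(299.3) + 1.0(71.5) + 0.6(22.7) = 299.3 + 71.5 + 13.6 = 384.4
6. 0.7(299.3) - 0.7(122.5) = 123.8
7. 1.0(299.3) + 0.6(122.5) = 299.3 + 73.5 = 372.8
The largest value is 514.3 kN·m from combination 3.

Combination 3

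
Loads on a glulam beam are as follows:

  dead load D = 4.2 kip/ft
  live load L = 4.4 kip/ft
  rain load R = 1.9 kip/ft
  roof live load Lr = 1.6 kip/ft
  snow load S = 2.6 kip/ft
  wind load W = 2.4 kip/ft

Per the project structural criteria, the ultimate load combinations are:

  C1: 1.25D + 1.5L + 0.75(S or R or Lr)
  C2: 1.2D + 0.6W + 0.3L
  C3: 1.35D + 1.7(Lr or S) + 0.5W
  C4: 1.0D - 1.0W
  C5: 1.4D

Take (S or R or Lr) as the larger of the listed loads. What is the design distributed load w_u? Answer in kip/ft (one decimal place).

(S or R or Lr) → S = 2.6 kip/ft; (Lr or S) → S = 2.6 kip/ft.
C1: 1.25(4.2) + 1.5(4.4) + 0.75(2.6) = 13.8
C2: 1.2(4.2) + 0.6(2.4) + 0.3(4.4) = 7.8
C3: 1.35(4.2) + 1.7(2.6) + 0.5(2.4) = 5.7 + 4.4 + 1.2 = 11.3
C4: 1.0(4.2) - 1.0(2.4) = 4.2 - 2.4 = 1.8
C5: 1.4(4.2) = 5.9
The controlling combination is 1, giving 13.8 kip/ft.

13.8 kip/ft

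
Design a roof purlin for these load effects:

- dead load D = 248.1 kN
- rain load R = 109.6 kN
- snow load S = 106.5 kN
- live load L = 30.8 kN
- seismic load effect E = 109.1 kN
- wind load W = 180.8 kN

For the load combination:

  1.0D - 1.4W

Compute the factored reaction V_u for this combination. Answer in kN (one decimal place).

-5.0 kN

1.0(248.1) - 1.4(180.8) = 248.1 - 253.1 = -5.0
V_u = -5.0 kN.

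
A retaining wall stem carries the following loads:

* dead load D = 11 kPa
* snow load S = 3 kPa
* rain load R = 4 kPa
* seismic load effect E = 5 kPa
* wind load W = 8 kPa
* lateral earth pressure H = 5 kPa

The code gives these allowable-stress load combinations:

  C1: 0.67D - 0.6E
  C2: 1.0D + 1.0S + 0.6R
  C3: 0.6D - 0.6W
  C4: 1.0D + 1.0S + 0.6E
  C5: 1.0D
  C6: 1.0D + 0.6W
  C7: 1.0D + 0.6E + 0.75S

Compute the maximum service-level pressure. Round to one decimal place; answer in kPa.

C1: 0.67(11) - 0.6(5) = 7.4 - 3.0 = 4.4
C2: 1.0(11) + 1.0(3) + 0.6(4) = 11.0 + 3.0 + 2.4 = 16.4
C3: 0.6(11) - 0.6(8) = 6.6 - 4.8 = 1.8
C4: 1.0(11) + 1.0(3) + 0.6(5) = 11.0 + 3.0 + 3.0 = 17.0
C5: 1.0(11) = 11.0
C6: 1.0(11) + 0.6(8) = 11.0 + 4.8 = 15.8
C7: 1.0(11) + 0.6(5) + 0.75(3) = 11.0 + 3.0 + 2.3 = 16.3
Combination 4 governs: p = 17.0 kPa.

17.0 kPa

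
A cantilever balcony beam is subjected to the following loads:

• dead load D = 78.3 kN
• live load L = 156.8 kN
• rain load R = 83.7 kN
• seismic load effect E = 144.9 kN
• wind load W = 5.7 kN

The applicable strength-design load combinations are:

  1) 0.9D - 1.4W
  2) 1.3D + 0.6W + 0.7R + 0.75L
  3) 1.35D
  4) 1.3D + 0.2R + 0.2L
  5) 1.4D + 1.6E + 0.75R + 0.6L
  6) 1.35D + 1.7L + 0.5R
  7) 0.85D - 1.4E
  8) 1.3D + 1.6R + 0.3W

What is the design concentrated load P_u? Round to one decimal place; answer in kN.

498.3 kN

1) 0.9(78.3) - 1.4(5.7) = 62.5
2) 1.3(78.3) + 0.6(5.7) + 0.7(83.7) + 0.75(156.8) = 281.4
3) 1.35(78.3) = 105.7
4) 1.3(78.3) + 0.2(83.7) + 0.2(156.8) = 149.9
5) 1.4(78.3) + 1.6(144.9) + 0.75(83.7) + 0.6(156.8) = 498.3
6) 1.35(78.3) + 1.7(156.8) + 0.5(83.7) = 414.1
7) 0.85(78.3) - 1.4(144.9) = -136.3
8) 1.3(78.3) + 1.6(83.7) + 0.3(5.7) = 237.4
Maximum is from combination 5.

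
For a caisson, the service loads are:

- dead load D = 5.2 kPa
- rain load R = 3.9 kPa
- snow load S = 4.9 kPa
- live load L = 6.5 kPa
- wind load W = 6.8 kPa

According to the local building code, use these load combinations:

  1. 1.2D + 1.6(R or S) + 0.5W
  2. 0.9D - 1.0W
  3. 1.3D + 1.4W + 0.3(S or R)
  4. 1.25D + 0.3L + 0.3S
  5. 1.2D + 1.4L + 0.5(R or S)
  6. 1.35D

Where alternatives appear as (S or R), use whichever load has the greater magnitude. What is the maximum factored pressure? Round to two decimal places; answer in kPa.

17.79 kPa

(R or S) → S = 4.9 kPa; (S or R) → S = 4.9 kPa.
1. 1.2(5.2) + 1.6(4.9) + 0.5(6.8) = 17.48
2. 0.9(5.2) - 1.0(6.8) = -2.12
3. 1.3(5.2) + 1.4(6.8) + 0.3(4.9) = 17.75
4. 1.25(5.2) + 0.3(6.5) + 0.3(4.9) = 9.92
5. 1.2(5.2) + 1.4(6.5) + 0.5(4.9) = 17.79
6. 1.35(5.2) = 7.02
Combination 5 governs: p_u = 17.79 kPa.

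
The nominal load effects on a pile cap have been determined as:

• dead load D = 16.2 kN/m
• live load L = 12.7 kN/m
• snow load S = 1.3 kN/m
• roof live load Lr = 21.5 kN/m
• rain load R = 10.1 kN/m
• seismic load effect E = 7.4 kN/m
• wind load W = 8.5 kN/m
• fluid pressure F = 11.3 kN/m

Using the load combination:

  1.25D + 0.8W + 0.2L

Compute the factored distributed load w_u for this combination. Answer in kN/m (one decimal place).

29.6 kN/m

1.25(16.2) + 0.8(8.5) + 0.2(12.7) = 20.3 + 6.8 + 2.5 = 29.6
w_u = 29.6 kN/m.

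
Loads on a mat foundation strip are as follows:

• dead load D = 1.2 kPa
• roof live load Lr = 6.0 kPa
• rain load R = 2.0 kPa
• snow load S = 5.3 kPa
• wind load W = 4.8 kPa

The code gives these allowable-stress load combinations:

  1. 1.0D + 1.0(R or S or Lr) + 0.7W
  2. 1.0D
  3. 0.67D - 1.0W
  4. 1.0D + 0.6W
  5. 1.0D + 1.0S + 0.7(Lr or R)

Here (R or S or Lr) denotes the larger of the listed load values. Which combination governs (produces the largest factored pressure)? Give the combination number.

(R or S or Lr) → Lr = 6.0 kPa; (Lr or R) → Lr = 6.0 kPa.
1. 1.0(1.2) + 1.0(6.0) + 0.7(4.8) = 1.2 + 6.0 + 3.4 = 10.6
2. 1.0(1.2) = 1.2
3. 0.67(1.2) - 1.0(4.8) = 0.8 - 4.8 = -4.0
4. 1.0(1.2) + 0.6(4.8) = 1.2 + 2.9 = 4.1
5. 1.0(1.2) + 1.0(5.3) + 0.7(6.0) = 1.2 + 5.3 + 4.2 = 10.7
The largest value is 10.7 kPa from combination 5.

Combination 5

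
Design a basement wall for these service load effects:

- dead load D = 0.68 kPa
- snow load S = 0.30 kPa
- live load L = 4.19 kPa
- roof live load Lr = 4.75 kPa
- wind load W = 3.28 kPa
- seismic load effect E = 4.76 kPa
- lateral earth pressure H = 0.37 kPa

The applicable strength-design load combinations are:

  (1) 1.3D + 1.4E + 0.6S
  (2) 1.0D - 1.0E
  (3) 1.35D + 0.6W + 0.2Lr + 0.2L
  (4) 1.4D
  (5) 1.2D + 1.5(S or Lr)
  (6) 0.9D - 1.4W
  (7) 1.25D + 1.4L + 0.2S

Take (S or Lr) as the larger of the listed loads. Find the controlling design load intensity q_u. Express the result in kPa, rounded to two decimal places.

(S or Lr) → Lr = 4.75 kPa.
(1) 1.3(0.68) + 1.4(4.76) + 0.6(0.30) = 7.73
(2) 1.0(0.68) - 1.0(4.76) = -4.08
(3) 1.35(0.68) + 0.6(3.28) + 0.2(4.75) + 0.2(4.19) = 4.67
(4) 1.4(0.68) = 0.95
(5) 1.2(0.68) + 1.5(4.75) = 7.94
(6) 0.9(0.68) - 1.4(3.28) = -3.98
(7) 1.25(0.68) + 1.4(4.19) + 0.2(0.30) = 6.78
Maximum is from combination 5.

7.94 kPa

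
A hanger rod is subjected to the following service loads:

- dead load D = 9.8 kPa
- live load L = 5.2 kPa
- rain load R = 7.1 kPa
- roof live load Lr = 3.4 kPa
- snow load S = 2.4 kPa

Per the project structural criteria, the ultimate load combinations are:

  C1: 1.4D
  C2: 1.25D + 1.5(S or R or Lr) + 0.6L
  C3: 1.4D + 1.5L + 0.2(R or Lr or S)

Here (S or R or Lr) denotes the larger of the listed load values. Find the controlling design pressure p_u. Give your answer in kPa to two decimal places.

26.02 kPa

(S or R or Lr) → R = 7.1 kPa; (R or Lr or S) → R = 7.1 kPa.
C1: 1.4(9.8) = 13.72
C2: 1.25(9.8) + 1.5(7.1) + 0.6(5.2) = 12.25 + 10.65 + 3.12 = 26.02
C3: 1.4(9.8) + 1.5(5.2) + 0.2(7.1) = 13.72 + 7.80 + 1.42 = 22.94
Maximum is from combination 2.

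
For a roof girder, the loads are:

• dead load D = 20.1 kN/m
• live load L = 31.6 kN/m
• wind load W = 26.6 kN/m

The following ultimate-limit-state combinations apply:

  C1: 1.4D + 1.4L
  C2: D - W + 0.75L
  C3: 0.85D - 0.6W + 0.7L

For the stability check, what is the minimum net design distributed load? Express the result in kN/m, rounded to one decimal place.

17.2 kN/m

C1: 1.4(20.1) + 1.4(31.6) = 72.4
C2: 1.0(20.1) - 1.0(26.6) + 0.75(31.6) = 20.1 - 26.6 + 23.7 = 17.2
C3: 0.85(20.1) - 0.6(26.6) + 0.7(31.6) = 17.1 - 16.0 + 22.1 = 23.2
Combination 2 gives the minimum: 17.2 kN/m.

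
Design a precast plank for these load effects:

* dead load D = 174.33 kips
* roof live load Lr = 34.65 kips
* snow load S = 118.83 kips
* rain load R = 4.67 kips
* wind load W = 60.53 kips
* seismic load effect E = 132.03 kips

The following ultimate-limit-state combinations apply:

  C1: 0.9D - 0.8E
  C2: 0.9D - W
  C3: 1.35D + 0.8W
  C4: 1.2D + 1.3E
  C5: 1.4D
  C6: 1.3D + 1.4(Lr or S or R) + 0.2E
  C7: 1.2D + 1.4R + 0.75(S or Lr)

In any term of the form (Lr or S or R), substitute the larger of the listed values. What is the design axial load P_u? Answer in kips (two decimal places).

419.40 kips

(Lr or S or R) → S = 118.83 kips; (S or Lr) → S = 118.83 kips.
C1: 0.9(174.33) - 0.8(132.03) = 51.27
C2: 0.9(174.33) - 1.0(60.53) = 96.37
C3: 1.35(174.33) + 0.8(60.53) = 283.77
C4: 1.2(174.33) + 1.3(132.03) = 380.84
C5: 1.4(174.33) = 244.06
C6: 1.3(174.33) + 1.4(118.83) + 0.2(132.03) = 419.40
C7: 1.2(174.33) + 1.4(4.67) + 0.75(118.83) = 304.86
Maximum is from combination 6.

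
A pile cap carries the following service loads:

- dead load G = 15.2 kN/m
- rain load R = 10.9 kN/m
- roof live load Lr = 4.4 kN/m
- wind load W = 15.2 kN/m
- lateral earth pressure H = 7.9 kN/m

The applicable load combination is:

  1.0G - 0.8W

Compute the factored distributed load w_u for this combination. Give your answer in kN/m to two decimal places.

3.04 kN/m

1.0(15.2) - 0.8(15.2) = 3.04
w_u = 3.04 kN/m.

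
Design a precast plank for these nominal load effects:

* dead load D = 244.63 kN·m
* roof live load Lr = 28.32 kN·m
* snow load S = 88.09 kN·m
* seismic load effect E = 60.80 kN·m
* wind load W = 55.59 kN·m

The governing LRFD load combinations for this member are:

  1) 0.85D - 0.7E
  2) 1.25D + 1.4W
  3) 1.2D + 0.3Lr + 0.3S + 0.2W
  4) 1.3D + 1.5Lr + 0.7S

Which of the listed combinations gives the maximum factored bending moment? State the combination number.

1) 0.85(244.63) - 0.7(60.80) = 207.94 - 42.56 = 165.38
2) 1.25(244.63) + 1.4(55.59) = 383.61
3) 1.2(244.63) + 0.3(28.32) + 0.3(88.09) + 0.2(55.59) = 339.60
4) 1.3(244.63) + 1.5(28.32) + 0.7(88.09) = 318.02 + 42.48 + 61.66 = 422.16
The largest value is 422.16 kN·m from combination 4.

Combination 4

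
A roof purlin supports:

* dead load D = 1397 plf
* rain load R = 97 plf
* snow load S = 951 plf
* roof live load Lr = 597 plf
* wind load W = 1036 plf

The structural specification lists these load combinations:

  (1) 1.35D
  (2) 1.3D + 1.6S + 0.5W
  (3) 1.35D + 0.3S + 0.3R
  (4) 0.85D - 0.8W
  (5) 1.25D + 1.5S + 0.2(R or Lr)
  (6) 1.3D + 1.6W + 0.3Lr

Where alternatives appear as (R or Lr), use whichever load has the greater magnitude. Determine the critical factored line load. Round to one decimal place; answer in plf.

3855.7 plf

(R or Lr) → Lr = 597 plf.
(1) 1.35(1397) = 1886.0
(2) 1.3(1397) + 1.6(951) + 0.5(1036) = 1816.1 + 1521.6 + 518.0 = 3855.7
(3) 1.35(1397) + 0.3(951) + 0.3(97) = 1886.0 + 285.3 + 29.1 = 2200.4
(4) 0.85(1397) - 0.8(1036) = 1187.5 - 828.8 = 358.7
(5) 1.25(1397) + 1.5(951) + 0.2(597) = 1746.3 + 1426.5 + 119.4 = 3292.2
(6) 1.3(1397) + 1.6(1036) + 0.3(597) = 1816.1 + 1657.6 + 179.1 = 3652.8
The controlling combination is 2, giving 3855.7 plf.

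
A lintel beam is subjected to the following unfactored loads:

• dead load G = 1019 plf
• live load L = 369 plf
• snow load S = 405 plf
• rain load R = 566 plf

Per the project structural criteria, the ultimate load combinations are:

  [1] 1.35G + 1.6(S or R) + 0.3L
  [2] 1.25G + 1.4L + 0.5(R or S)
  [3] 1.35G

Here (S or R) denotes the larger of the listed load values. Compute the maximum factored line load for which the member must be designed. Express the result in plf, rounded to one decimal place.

2392.0 plf

(S or R) → R = 566 plf; (R or S) → R = 566 plf.
[1] 1.35(1019) + 1.6(566) + 0.3(369) = 2392.0
[2] 1.25(1019) + 1.4(369) + 0.5(566) = 2073.4
[3] 1.35(1019) = 1375.7
Combination 1 governs: w_u = 2392.0 plf.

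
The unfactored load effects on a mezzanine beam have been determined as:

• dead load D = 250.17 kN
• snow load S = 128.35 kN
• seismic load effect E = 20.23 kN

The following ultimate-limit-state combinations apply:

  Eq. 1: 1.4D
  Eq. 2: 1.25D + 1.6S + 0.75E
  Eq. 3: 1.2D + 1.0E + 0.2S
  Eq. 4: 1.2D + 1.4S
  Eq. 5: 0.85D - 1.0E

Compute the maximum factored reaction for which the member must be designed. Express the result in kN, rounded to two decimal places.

533.25 kN

Eq. 1: 1.4(250.17) = 350.24
Eq. 2: 1.25(250.17) + 1.6(128.35) + 0.75(20.23) = 533.25
Eq. 3: 1.2(250.17) + 1.0(20.23) + 0.2(128.35) = 300.20 + 20.23 + 25.67 = 346.10
Eq. 4: 1.2(250.17) + 1.4(128.35) = 300.20 + 179.69 = 479.89
Eq. 5: 0.85(250.17) - 1.0(20.23) = 212.64 - 20.23 = 192.41
Maximum is from combination 2.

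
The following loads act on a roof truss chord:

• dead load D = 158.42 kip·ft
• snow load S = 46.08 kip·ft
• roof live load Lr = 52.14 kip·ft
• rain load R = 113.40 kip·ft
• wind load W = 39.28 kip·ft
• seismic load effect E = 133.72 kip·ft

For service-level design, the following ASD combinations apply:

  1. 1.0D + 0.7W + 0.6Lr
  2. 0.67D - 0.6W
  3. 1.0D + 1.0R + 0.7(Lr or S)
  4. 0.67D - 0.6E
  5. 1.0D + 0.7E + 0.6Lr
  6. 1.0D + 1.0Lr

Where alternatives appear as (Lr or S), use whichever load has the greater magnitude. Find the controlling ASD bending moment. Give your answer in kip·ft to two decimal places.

308.32 kip·ft

(Lr or S) → Lr = 52.14 kip·ft.
1. 1.0(158.42) + 0.7(39.28) + 0.6(52.14) = 158.42 + 27.50 + 31.28 = 217.20
2. 0.67(158.42) - 0.6(39.28) = 106.14 - 23.57 = 82.57
3. 1.0(158.42) + 1.0(113.40) + 0.7(52.14) = 158.42 + 113.40 + 36.50 = 308.32
4. 0.67(158.42) - 0.6(133.72) = 106.14 - 80.23 = 25.91
5. 1.0(158.42) + 0.7(133.72) + 0.6(52.14) = 283.31
6. 1.0(158.42) + 1.0(52.14) = 158.42 + 52.14 = 210.56
Combination 3 governs: M = 308.32 kip·ft.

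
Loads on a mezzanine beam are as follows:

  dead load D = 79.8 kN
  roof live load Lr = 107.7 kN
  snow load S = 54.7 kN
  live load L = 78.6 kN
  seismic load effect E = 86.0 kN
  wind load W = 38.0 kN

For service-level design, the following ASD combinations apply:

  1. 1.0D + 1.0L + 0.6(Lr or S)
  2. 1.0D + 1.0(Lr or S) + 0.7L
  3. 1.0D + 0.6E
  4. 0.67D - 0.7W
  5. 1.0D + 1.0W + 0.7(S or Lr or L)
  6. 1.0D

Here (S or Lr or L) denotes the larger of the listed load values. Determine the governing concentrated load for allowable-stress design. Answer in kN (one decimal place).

242.5 kN

(Lr or S) → Lr = 107.7 kN; (S or Lr or L) → Lr = 107.7 kN.
1. 1.0(79.8) + 1.0(78.6) + 0.6(107.7) = 79.8 + 78.6 + 64.6 = 223.0
2. 1.0(79.8) + 1.0(107.7) + 0.7(78.6) = 79.8 + 107.7 + 55.0 = 242.5
3. 1.0(79.8) + 0.6(86.0) = 79.8 + 51.6 = 131.4
4. 0.67(79.8) - 0.7(38.0) = 53.5 - 26.6 = 26.9
5. 1.0(79.8) + 1.0(38.0) + 0.7(107.7) = 79.8 + 38.0 + 75.4 = 193.2
6. 1.0(79.8) = 79.8
Maximum is from combination 2.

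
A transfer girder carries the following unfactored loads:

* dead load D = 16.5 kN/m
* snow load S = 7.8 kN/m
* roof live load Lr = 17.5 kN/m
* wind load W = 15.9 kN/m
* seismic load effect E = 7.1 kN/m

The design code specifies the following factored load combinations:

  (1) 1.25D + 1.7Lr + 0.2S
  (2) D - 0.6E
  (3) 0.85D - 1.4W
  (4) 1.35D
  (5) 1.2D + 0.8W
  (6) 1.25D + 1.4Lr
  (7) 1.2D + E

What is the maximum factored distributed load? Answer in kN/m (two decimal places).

51.94 kN/m

(1) 1.25(16.5) + 1.7(17.5) + 0.2(7.8) = 20.63 + 29.75 + 1.56 = 51.94
(2) 1.0(16.5) - 0.6(7.1) = 16.50 - 4.26 = 12.24
(3) 0.85(16.5) - 1.4(15.9) = -8.24
(4) 1.35(16.5) = 22.28
(5) 1.2(16.5) + 0.8(15.9) = 19.80 + 12.72 = 32.52
(6) 1.25(16.5) + 1.4(17.5) = 20.63 + 24.50 = 45.13
(7) 1.2(16.5) + 1.0(7.1) = 19.80 + 7.10 = 26.90
Combination 1 governs: w_u = 51.94 kN/m.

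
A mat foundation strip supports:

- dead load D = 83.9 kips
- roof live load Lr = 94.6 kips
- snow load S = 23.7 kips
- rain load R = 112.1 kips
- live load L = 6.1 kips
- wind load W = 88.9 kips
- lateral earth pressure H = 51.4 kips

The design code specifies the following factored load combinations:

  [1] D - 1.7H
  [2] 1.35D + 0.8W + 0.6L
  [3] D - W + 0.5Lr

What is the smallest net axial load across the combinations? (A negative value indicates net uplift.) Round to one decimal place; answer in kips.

-3.5 kips

[1] 1.0(83.9) - 1.7(51.4) = 83.9 - 87.4 = -3.5
[2] 1.35(83.9) + 0.8(88.9) + 0.6(6.1) = 188.0
[3] 1.0(83.9) - 1.0(88.9) + 0.5(94.6) = 83.9 - 88.9 + 47.3 = 42.3
Combination 1 gives the minimum: -3.5 kips.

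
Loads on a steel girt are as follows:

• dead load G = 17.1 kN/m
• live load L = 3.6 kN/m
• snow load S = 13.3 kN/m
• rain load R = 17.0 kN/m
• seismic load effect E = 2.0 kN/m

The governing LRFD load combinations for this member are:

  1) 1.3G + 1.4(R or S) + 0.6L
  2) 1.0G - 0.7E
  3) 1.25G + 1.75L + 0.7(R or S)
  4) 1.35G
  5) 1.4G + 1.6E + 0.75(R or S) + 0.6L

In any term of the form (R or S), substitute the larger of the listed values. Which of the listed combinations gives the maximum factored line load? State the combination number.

Combination 1

(R or S) → R = 17.0 kN/m.
1) 1.3(17.1) + 1.4(17.0) + 0.6(3.6) = 22.2 + 23.8 + 2.2 = 48.2
2) 1.0(17.1) - 0.7(2.0) = 17.1 - 1.4 = 15.7
3) 1.25(17.1) + 1.75(3.6) + 0.7(17.0) = 21.4 + 6.3 + 11.9 = 39.6
4) 1.35(17.1) = 23.1
5) 1.4(17.1) + 1.6(2.0) + 0.75(17.0) + 0.6(3.6) = 23.9 + 3.2 + 12.8 + 2.2 = 42.1
The largest value is 48.2 kN/m from combination 1.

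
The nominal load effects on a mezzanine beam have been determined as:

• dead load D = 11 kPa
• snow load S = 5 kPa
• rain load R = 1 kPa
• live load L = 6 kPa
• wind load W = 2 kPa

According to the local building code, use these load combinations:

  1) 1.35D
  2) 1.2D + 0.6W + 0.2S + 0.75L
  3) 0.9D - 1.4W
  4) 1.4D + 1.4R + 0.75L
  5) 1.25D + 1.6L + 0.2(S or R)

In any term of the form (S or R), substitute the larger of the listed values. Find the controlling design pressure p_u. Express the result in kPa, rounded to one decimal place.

(S or R) → S = 5 kPa.
1) 1.35(11) = 14.9
2) 1.2(11) + 0.6(2) + 0.2(5) + 0.75(6) = 19.9
3) 0.9(11) - 1.4(2) = 7.1
4) 1.4(11) + 1.4(1) + 0.75(6) = 21.3
5) 1.25(11) + 1.6(6) + 0.2(5) = 24.4
Maximum is from combination 5.

24.4 kPa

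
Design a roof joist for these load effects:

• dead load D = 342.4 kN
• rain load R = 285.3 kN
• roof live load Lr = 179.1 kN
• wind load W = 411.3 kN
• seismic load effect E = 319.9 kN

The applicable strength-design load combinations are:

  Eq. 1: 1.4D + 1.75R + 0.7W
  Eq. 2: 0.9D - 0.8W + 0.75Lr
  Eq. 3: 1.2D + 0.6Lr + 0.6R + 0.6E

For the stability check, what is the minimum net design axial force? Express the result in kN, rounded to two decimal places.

Eq. 1: 1.4(342.4) + 1.75(285.3) + 0.7(411.3) = 479.36 + 499.28 + 287.91 = 1266.55
Eq. 2: 0.9(342.4) - 0.8(411.3) + 0.75(179.1) = 308.16 - 329.04 + 134.33 = 113.45
Eq. 3: 1.2(342.4) + 0.6(179.1) + 0.6(285.3) + 0.6(319.9) = 410.88 + 107.46 + 171.18 + 191.94 = 881.46
Combination 2 gives the minimum: 113.45 kN.

113.45 kN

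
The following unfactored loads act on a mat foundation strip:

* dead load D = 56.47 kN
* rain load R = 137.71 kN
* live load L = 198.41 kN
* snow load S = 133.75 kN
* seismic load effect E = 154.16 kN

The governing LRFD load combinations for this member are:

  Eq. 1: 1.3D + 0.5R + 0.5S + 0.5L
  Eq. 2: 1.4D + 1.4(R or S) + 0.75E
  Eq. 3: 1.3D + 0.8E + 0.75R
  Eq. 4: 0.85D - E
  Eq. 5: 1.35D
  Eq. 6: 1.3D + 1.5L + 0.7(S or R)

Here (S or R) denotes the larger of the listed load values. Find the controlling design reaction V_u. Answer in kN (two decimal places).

467.42 kN

(R or S) → R = 137.71 kN; (S or R) → R = 137.71 kN.
Eq. 1: 1.3(56.47) + 0.5(137.71) + 0.5(133.75) + 0.5(198.41) = 308.35
Eq. 2: 1.4(56.47) + 1.4(137.71) + 0.75(154.16) = 387.47
Eq. 3: 1.3(56.47) + 0.8(154.16) + 0.75(137.71) = 300.02
Eq. 4: 0.85(56.47) - 1.0(154.16) = -106.16
Eq. 5: 1.35(56.47) = 76.23
Eq. 6: 1.3(56.47) + 1.5(198.41) + 0.7(137.71) = 467.42
Combination 6 governs: V_u = 467.42 kN.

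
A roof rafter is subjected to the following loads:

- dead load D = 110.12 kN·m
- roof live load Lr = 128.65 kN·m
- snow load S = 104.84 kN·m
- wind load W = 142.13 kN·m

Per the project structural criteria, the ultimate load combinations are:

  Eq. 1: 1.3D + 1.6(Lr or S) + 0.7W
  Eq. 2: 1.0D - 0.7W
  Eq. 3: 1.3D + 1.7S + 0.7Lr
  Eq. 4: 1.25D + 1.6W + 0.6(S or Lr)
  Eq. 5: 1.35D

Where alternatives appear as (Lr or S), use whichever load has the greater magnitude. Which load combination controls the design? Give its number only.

(Lr or S) → Lr = 128.65 kN·m; (S or Lr) → Lr = 128.65 kN·m.
Eq. 1: 1.3(110.12) + 1.6(128.65) + 0.7(142.13) = 448.49
Eq. 2: 1.0(110.12) - 0.7(142.13) = 10.63
Eq. 3: 1.3(110.12) + 1.7(104.84) + 0.7(128.65) = 411.44
Eq. 4: 1.25(110.12) + 1.6(142.13) + 0.6(128.65) = 442.25
Eq. 5: 1.35(110.12) = 148.66
The largest value is 448.49 kN·m from combination 1.

Combination 1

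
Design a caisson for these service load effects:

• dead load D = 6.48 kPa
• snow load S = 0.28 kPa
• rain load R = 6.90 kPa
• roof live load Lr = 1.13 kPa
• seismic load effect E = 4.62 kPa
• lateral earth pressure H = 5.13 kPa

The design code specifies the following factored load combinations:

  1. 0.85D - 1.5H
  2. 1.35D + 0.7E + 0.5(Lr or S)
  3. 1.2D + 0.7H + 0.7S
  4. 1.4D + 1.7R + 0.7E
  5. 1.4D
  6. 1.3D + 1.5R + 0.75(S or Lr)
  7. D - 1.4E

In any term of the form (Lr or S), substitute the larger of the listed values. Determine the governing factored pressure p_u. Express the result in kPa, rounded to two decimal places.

24.04 kPa

(Lr or S) → Lr = 1.13 kPa; (S or Lr) → Lr = 1.13 kPa.
1. 0.85(6.48) - 1.5(5.13) = 5.51 - 7.70 = -2.19
2. 1.35(6.48) + 0.7(4.62) + 0.5(1.13) = 8.75 + 3.23 + 0.57 = 12.55
3. 1.2(6.48) + 0.7(5.13) + 0.7(0.28) = 11.56
4. 1.4(6.48) + 1.7(6.90) + 0.7(4.62) = 24.04
5. 1.4(6.48) = 9.07
6. 1.3(6.48) + 1.5(6.90) + 0.75(1.13) = 8.42 + 10.35 + 0.85 = 19.62
7. 1.0(6.48) - 1.4(4.62) = 6.48 - 6.47 = 0.01
Maximum is from combination 4.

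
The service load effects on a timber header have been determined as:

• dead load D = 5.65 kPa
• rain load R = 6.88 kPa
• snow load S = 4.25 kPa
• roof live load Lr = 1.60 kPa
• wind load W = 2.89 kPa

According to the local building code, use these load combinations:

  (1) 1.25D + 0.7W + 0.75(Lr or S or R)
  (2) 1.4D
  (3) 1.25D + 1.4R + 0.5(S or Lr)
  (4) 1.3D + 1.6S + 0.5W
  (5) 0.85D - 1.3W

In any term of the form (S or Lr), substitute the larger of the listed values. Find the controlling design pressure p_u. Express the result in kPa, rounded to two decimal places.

(Lr or S or R) → R = 6.88 kPa; (S or Lr) → S = 4.25 kPa.
(1) 1.25(5.65) + 0.7(2.89) + 0.75(6.88) = 14.25
(2) 1.4(5.65) = 7.91
(3) 1.25(5.65) + 1.4(6.88) + 0.5(4.25) = 7.06 + 9.63 + 2.13 = 18.82
(4) 1.3(5.65) + 1.6(4.25) + 0.5(2.89) = 15.59
(5) 0.85(5.65) - 1.3(2.89) = 1.05
The controlling combination is 3, giving 18.82 kPa.

18.82 kPa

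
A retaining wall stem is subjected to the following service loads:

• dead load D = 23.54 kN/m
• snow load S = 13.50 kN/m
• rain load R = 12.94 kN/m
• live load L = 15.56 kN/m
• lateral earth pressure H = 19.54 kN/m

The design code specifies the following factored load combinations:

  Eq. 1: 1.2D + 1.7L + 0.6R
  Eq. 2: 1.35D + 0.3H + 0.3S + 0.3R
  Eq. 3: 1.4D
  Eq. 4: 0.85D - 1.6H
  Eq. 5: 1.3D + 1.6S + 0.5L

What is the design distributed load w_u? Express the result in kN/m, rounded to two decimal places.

62.46 kN/m

Eq. 1: 1.2(23.54) + 1.7(15.56) + 0.6(12.94) = 28.25 + 26.45 + 7.76 = 62.46
Eq. 2: 1.35(23.54) + 0.3(19.54) + 0.3(13.50) + 0.3(12.94) = 31.78 + 5.86 + 4.05 + 3.88 = 45.57
Eq. 3: 1.4(23.54) = 32.96
Eq. 4: 0.85(23.54) - 1.6(19.54) = -11.26
Eq. 5: 1.3(23.54) + 1.6(13.50) + 0.5(15.56) = 30.60 + 21.60 + 7.78 = 59.98
Combination 1 governs: w_u = 62.46 kN/m.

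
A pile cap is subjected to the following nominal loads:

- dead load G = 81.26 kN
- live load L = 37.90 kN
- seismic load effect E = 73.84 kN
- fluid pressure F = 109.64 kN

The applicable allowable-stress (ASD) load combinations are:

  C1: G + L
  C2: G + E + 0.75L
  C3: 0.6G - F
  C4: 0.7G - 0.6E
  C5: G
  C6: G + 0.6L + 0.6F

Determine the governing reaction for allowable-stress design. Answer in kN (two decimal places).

C1: 1.0(81.26) + 1.0(37.90) = 119.16
C2: 1.0(81.26) + 1.0(73.84) + 0.75(37.90) = 183.53
C3: 0.6(81.26) - 1.0(109.64) = -60.88
C4: 0.7(81.26) - 0.6(73.84) = 12.58
C5: 1.0(81.26) = 81.26
C6: 1.0(81.26) + 0.6(37.90) + 0.6(109.64) = 169.78
Combination 2 governs: V = 183.53 kN.

183.53 kN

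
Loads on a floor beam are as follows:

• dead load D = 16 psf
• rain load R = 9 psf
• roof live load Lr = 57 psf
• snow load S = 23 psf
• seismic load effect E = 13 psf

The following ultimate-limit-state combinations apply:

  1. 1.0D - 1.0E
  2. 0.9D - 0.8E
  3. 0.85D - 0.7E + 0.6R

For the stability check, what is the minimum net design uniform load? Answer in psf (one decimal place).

3.0 psf

1. 1.0(16) - 1.0(13) = 3.0
2. 0.9(16) - 0.8(13) = 4.0
3. 0.85(16) - 0.7(13) + 0.6(9) = 9.9
Combination 1 gives the minimum: 3.0 psf.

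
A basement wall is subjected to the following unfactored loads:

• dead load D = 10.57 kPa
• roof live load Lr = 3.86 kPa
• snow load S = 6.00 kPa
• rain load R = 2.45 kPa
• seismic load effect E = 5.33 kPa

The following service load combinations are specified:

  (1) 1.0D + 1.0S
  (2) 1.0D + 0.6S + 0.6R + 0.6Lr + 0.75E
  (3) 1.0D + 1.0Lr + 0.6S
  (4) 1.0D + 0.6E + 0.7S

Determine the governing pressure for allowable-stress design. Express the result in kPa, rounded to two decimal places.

21.95 kPa

(1) 1.0(10.57) + 1.0(6.00) = 10.57 + 6.00 = 16.57
(2) 1.0(10.57) + 0.6(6.00) + 0.6(2.45) + 0.6(3.86) + 0.75(5.33) = 21.95
(3) 1.0(10.57) + 1.0(3.86) + 0.6(6.00) = 10.57 + 3.86 + 3.60 = 18.03
(4) 1.0(10.57) + 0.6(5.33) + 0.7(6.00) = 10.57 + 3.20 + 4.20 = 17.97
Combination 2 governs: p = 21.95 kPa.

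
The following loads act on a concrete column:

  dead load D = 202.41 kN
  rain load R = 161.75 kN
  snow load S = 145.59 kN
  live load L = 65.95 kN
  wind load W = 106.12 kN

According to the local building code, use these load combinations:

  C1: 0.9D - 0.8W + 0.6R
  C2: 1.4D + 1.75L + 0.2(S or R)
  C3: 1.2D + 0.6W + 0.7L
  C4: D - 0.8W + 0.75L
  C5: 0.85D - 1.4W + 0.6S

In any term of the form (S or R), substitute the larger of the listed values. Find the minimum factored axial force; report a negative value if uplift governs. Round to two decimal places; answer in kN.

110.83 kN

(S or R) → R = 161.75 kN.
C1: 0.9(202.41) - 0.8(106.12) + 0.6(161.75) = 194.32
C2: 1.4(202.41) + 1.75(65.95) + 0.2(161.75) = 431.14
C3: 1.2(202.41) + 0.6(106.12) + 0.7(65.95) = 352.73
C4: 1.0(202.41) - 0.8(106.12) + 0.75(65.95) = 166.98
C5: 0.85(202.41) - 1.4(106.12) + 0.6(145.59) = 110.83
Combination 5 gives the minimum: 110.83 kN.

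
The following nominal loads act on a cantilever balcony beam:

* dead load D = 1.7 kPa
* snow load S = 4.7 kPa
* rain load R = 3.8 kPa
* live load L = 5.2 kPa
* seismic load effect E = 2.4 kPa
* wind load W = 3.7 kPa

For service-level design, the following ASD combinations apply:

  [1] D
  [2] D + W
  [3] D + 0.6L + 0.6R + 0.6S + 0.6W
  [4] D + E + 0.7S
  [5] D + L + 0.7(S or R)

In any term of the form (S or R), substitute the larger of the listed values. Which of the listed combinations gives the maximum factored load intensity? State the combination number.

Combination 3

(S or R) → S = 4.7 kPa.
[1] 1.0(1.7) = 1.70
[2] 1.0(1.7) + 1.0(3.7) = 1.70 + 3.70 = 5.40
[3] 1.0(1.7) + 0.6(5.2) + 0.6(3.8) + 0.6(4.7) + 0.6(3.7) = 1.70 + 3.12 + 2.28 + 2.82 + 2.22 = 12.14
[4] 1.0(1.7) + 1.0(2.4) + 0.7(4.7) = 1.70 + 2.40 + 3.29 = 7.39
[5] 1.0(1.7) + 1.0(5.2) + 0.7(4.7) = 1.70 + 5.20 + 3.29 = 10.19
The largest value is 12.14 kPa from combination 3.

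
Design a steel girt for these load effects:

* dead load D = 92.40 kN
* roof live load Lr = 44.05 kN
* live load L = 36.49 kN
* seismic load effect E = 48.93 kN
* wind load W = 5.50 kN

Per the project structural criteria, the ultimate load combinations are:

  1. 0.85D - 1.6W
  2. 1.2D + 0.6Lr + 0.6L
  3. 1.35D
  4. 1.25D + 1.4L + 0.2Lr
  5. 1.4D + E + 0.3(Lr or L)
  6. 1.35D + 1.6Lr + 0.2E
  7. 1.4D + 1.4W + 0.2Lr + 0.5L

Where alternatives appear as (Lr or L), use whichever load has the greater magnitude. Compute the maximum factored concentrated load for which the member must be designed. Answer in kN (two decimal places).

205.01 kN

(Lr or L) → Lr = 44.05 kN.
1. 0.85(92.40) - 1.6(5.50) = 69.74
2. 1.2(92.40) + 0.6(44.05) + 0.6(36.49) = 159.20
3. 1.35(92.40) = 124.74
4. 1.25(92.40) + 1.4(36.49) + 0.2(44.05) = 175.40
5. 1.4(92.40) + 1.0(48.93) + 0.3(44.05) = 191.51
6. 1.35(92.40) + 1.6(44.05) + 0.2(48.93) = 205.01
7. 1.4(92.40) + 1.4(5.50) + 0.2(44.05) + 0.5(36.49) = 164.12
The controlling combination is 6, giving 205.01 kN.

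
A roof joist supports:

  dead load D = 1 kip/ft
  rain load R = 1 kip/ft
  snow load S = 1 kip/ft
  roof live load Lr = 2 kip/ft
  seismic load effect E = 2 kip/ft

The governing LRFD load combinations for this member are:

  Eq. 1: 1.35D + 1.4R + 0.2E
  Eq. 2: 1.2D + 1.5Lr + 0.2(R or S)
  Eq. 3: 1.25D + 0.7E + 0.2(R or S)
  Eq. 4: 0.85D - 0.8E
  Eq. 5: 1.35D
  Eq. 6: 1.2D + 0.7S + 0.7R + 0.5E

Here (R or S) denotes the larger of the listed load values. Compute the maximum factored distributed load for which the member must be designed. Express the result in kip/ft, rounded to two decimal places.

(R or S) → R = 1 kip/ft.
Eq. 1: 1.35(1) + 1.4(1) + 0.2(2) = 1.35 + 1.40 + 0.40 = 3.15
Eq. 2: 1.2(1) + 1.5(2) + 0.2(1) = 1.20 + 3.00 + 0.20 = 4.40
Eq. 3: 1.25(1) + 0.7(2) + 0.2(1) = 1.25 + 1.40 + 0.20 = 2.85
Eq. 4: 0.85(1) - 0.8(2) = 0.85 - 1.60 = -0.75
Eq. 5: 1.35(1) = 1.35
Eq. 6: 1.2(1) + 0.7(1) + 0.7(1) + 0.5(2) = 1.20 + 0.70 + 0.70 + 1.00 = 3.60
Combination 2 governs: w_u = 4.40 kip/ft.

4.40 kip/ft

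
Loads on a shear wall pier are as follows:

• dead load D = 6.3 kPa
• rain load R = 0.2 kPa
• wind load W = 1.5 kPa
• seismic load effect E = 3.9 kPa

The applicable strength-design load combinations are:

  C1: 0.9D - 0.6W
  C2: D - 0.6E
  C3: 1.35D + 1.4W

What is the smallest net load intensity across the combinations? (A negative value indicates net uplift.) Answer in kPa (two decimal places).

C1: 0.9(6.3) - 0.6(1.5) = 5.67 - 0.90 = 4.77
C2: 1.0(6.3) - 0.6(3.9) = 6.30 - 2.34 = 3.96
C3: 1.35(6.3) + 1.4(1.5) = 8.51 + 2.10 = 10.61
Combination 2 gives the minimum: 3.96 kPa.

3.96 kPa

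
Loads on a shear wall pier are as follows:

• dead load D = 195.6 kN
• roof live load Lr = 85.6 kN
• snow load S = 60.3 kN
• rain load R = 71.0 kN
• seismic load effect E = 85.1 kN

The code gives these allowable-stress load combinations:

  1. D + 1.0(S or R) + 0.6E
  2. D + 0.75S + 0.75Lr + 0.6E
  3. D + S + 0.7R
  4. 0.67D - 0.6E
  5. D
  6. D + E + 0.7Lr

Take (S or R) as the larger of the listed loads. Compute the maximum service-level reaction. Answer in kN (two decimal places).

(S or R) → R = 71.0 kN.
1. 1.0(195.6) + 1.0(71.0) + 0.6(85.1) = 195.60 + 71.00 + 51.06 = 317.66
2. 1.0(195.6) + 0.75(60.3) + 0.75(85.6) + 0.6(85.1) = 195.60 + 45.23 + 64.20 + 51.06 = 356.09
3. 1.0(195.6) + 1.0(60.3) + 0.7(71.0) = 195.60 + 60.30 + 49.70 = 305.60
4. 0.67(195.6) - 0.6(85.1) = 131.05 - 51.06 = 79.99
5. 1.0(195.6) = 195.60
6. 1.0(195.6) + 1.0(85.1) + 0.7(85.6) = 195.60 + 85.10 + 59.92 = 340.62
Maximum is from combination 2.

356.09 kN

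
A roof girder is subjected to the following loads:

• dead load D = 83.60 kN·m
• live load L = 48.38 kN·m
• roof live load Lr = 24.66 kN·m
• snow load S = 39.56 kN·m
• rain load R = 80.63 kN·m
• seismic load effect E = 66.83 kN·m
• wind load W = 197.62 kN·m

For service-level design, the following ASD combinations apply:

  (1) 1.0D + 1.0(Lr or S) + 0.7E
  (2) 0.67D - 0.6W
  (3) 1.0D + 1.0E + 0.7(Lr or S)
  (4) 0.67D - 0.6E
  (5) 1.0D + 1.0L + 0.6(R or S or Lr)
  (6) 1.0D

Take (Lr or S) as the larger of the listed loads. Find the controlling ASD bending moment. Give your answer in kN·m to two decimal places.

(Lr or S) → S = 39.56 kN·m; (R or S or Lr) → R = 80.63 kN·m.
(1) 1.0(83.60) + 1.0(39.56) + 0.7(66.83) = 83.60 + 39.56 + 46.78 = 169.94
(2) 0.67(83.60) - 0.6(197.62) = 56.01 - 118.57 = -62.56
(3) 1.0(83.60) + 1.0(66.83) + 0.7(39.56) = 83.60 + 66.83 + 27.69 = 178.12
(4) 0.67(83.60) - 0.6(66.83) = 56.01 - 40.10 = 15.91
(5) 1.0(83.60) + 1.0(48.38) + 0.6(80.63) = 83.60 + 48.38 + 48.38 = 180.36
(6) 1.0(83.60) = 83.60
The controlling combination is 5, giving 180.36 kN·m.

180.36 kN·m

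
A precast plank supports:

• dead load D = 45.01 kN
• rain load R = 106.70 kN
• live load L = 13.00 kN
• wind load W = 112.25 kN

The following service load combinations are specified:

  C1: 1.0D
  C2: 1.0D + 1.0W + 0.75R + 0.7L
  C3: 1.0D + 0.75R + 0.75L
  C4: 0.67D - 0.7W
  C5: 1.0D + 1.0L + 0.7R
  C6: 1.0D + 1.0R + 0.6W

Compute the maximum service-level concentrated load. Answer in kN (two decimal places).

246.39 kN

C1: 1.0(45.01) = 45.01
C2: 1.0(45.01) + 1.0(112.25) + 0.75(106.70) + 0.7(13.00) = 246.39
C3: 1.0(45.01) + 0.75(106.70) + 0.75(13.00) = 134.79
C4: 0.67(45.01) - 0.7(112.25) = -48.42
C5: 1.0(45.01) + 1.0(13.00) + 0.7(106.70) = 132.70
C6: 1.0(45.01) + 1.0(106.70) + 0.6(112.25) = 219.06
Combination 2 governs: P = 246.39 kN.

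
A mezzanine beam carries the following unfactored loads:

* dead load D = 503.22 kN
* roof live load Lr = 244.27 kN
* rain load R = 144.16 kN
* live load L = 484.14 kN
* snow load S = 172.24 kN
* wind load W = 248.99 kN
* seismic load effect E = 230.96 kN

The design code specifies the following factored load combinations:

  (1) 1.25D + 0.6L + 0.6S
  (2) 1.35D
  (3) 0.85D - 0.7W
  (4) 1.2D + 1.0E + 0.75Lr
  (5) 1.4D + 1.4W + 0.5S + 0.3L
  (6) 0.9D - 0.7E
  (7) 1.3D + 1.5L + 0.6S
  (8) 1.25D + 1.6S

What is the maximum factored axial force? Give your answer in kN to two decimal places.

1483.74 kN

(1) 1.25(503.22) + 0.6(484.14) + 0.6(172.24) = 629.03 + 290.48 + 103.34 = 1022.85
(2) 1.35(503.22) = 679.35
(3) 0.85(503.22) - 0.7(248.99) = 253.44
(4) 1.2(503.22) + 1.0(230.96) + 0.75(244.27) = 1018.03
(5) 1.4(503.22) + 1.4(248.99) + 0.5(172.24) + 0.3(484.14) = 704.51 + 348.59 + 86.12 + 145.24 = 1284.46
(6) 0.9(503.22) - 0.7(230.96) = 452.90 - 161.67 = 291.23
(7) 1.3(503.22) + 1.5(484.14) + 0.6(172.24) = 654.19 + 726.21 + 103.34 = 1483.74
(8) 1.25(503.22) + 1.6(172.24) = 629.03 + 275.58 = 904.61
Combination 7 governs: N_u = 1483.74 kN.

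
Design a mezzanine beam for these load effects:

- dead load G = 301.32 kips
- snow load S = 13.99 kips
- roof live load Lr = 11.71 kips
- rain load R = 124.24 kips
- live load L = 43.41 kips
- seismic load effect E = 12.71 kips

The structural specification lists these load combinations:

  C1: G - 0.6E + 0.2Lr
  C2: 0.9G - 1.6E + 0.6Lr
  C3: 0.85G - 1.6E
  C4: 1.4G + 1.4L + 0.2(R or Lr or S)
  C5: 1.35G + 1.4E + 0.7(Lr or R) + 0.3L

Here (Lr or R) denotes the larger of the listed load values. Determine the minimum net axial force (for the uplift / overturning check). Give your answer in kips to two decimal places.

235.79 kips

(R or Lr or S) → R = 124.24 kips; (Lr or R) → R = 124.24 kips.
C1: 1.0(301.32) - 0.6(12.71) + 0.2(11.71) = 296.04
C2: 0.9(301.32) - 1.6(12.71) + 0.6(11.71) = 271.19 - 20.34 + 7.03 = 257.88
C3: 0.85(301.32) - 1.6(12.71) = 235.79
C4: 1.4(301.32) + 1.4(43.41) + 0.2(124.24) = 421.85 + 60.77 + 24.85 = 507.47
C5: 1.35(301.32) + 1.4(12.71) + 0.7(124.24) + 0.3(43.41) = 524.57
Combination 3 gives the minimum: 235.79 kips.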